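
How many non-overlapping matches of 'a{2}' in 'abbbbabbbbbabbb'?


Pattern 'a{2}' matches exactly 2 consecutive a's (greedy, non-overlapping).
String: 'abbbbabbbbbabbb'
Scanning for runs of a's:
  Run at pos 0: 'a' (length 1) -> 0 match(es)
  Run at pos 5: 'a' (length 1) -> 0 match(es)
  Run at pos 11: 'a' (length 1) -> 0 match(es)
Matches found: []
Total: 0

0


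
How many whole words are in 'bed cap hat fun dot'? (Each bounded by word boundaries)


Word boundaries (\b) mark the start/end of each word.
Text: 'bed cap hat fun dot'
Splitting by whitespace:
  Word 1: 'bed'
  Word 2: 'cap'
  Word 3: 'hat'
  Word 4: 'fun'
  Word 5: 'dot'
Total whole words: 5

5


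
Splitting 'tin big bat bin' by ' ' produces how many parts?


Splitting by ' ' breaks the string at each occurrence of the separator.
Text: 'tin big bat bin'
Parts after split:
  Part 1: 'tin'
  Part 2: 'big'
  Part 3: 'bat'
  Part 4: 'bin'
Total parts: 4

4


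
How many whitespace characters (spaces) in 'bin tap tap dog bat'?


\s matches whitespace characters (spaces, tabs, etc.).
Text: 'bin tap tap dog bat'
This text has 5 words separated by spaces.
Number of spaces = number of words - 1 = 5 - 1 = 4

4


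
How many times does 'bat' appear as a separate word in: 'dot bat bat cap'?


Scanning each word for exact match 'bat':
  Word 1: 'dot' -> no
  Word 2: 'bat' -> MATCH
  Word 3: 'bat' -> MATCH
  Word 4: 'cap' -> no
Total matches: 2

2


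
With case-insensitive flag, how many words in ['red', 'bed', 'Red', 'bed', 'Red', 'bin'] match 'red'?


Case-insensitive matching: compare each word's lowercase form to 'red'.
  'red' -> lower='red' -> MATCH
  'bed' -> lower='bed' -> no
  'Red' -> lower='red' -> MATCH
  'bed' -> lower='bed' -> no
  'Red' -> lower='red' -> MATCH
  'bin' -> lower='bin' -> no
Matches: ['red', 'Red', 'Red']
Count: 3

3


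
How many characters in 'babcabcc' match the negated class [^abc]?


Negated class [^abc] matches any char NOT in {a, b, c}
Scanning 'babcabcc':
  pos 0: 'b' -> no (excluded)
  pos 1: 'a' -> no (excluded)
  pos 2: 'b' -> no (excluded)
  pos 3: 'c' -> no (excluded)
  pos 4: 'a' -> no (excluded)
  pos 5: 'b' -> no (excluded)
  pos 6: 'c' -> no (excluded)
  pos 7: 'c' -> no (excluded)
Total matches: 0

0


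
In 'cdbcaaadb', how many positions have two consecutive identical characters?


Looking for consecutive identical characters in 'cdbcaaadb':
  pos 0-1: 'c' vs 'd' -> different
  pos 1-2: 'd' vs 'b' -> different
  pos 2-3: 'b' vs 'c' -> different
  pos 3-4: 'c' vs 'a' -> different
  pos 4-5: 'a' vs 'a' -> MATCH ('aa')
  pos 5-6: 'a' vs 'a' -> MATCH ('aa')
  pos 6-7: 'a' vs 'd' -> different
  pos 7-8: 'd' vs 'b' -> different
Consecutive identical pairs: ['aa', 'aa']
Count: 2

2


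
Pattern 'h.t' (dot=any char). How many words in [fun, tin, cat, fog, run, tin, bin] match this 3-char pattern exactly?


Pattern 'h.t' means: starts with 'h', any single char, ends with 't'.
Checking each word (must be exactly 3 chars):
  'fun' (len=3): no
  'tin' (len=3): no
  'cat' (len=3): no
  'fog' (len=3): no
  'run' (len=3): no
  'tin' (len=3): no
  'bin' (len=3): no
Matching words: []
Total: 0

0


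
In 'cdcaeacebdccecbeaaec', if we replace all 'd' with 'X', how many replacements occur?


re.sub('d', 'X', text) replaces every occurrence of 'd' with 'X'.
Text: 'cdcaeacebdccecbeaaec'
Scanning for 'd':
  pos 1: 'd' -> replacement #1
  pos 9: 'd' -> replacement #2
Total replacements: 2

2


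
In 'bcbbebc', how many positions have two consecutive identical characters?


Looking for consecutive identical characters in 'bcbbebc':
  pos 0-1: 'b' vs 'c' -> different
  pos 1-2: 'c' vs 'b' -> different
  pos 2-3: 'b' vs 'b' -> MATCH ('bb')
  pos 3-4: 'b' vs 'e' -> different
  pos 4-5: 'e' vs 'b' -> different
  pos 5-6: 'b' vs 'c' -> different
Consecutive identical pairs: ['bb']
Count: 1

1


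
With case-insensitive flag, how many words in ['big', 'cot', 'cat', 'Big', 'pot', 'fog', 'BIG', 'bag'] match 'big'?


Case-insensitive matching: compare each word's lowercase form to 'big'.
  'big' -> lower='big' -> MATCH
  'cot' -> lower='cot' -> no
  'cat' -> lower='cat' -> no
  'Big' -> lower='big' -> MATCH
  'pot' -> lower='pot' -> no
  'fog' -> lower='fog' -> no
  'BIG' -> lower='big' -> MATCH
  'bag' -> lower='bag' -> no
Matches: ['big', 'Big', 'BIG']
Count: 3

3


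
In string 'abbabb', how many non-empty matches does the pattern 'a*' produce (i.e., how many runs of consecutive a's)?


Pattern 'a*' matches zero or more a's. We want non-empty runs of consecutive a's.
String: 'abbabb'
Walking through the string to find runs of a's:
  Run 1: positions 0-0 -> 'a'
  Run 2: positions 3-3 -> 'a'
Non-empty runs found: ['a', 'a']
Count: 2

2


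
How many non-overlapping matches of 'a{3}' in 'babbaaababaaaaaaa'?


Pattern 'a{3}' matches exactly 3 consecutive a's (greedy, non-overlapping).
String: 'babbaaababaaaaaaa'
Scanning for runs of a's:
  Run at pos 1: 'a' (length 1) -> 0 match(es)
  Run at pos 4: 'aaa' (length 3) -> 1 match(es)
  Run at pos 8: 'a' (length 1) -> 0 match(es)
  Run at pos 10: 'aaaaaaa' (length 7) -> 2 match(es)
Matches found: ['aaa', 'aaa', 'aaa']
Total: 3

3


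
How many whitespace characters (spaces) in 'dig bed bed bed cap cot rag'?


\s matches whitespace characters (spaces, tabs, etc.).
Text: 'dig bed bed bed cap cot rag'
This text has 7 words separated by spaces.
Number of spaces = number of words - 1 = 7 - 1 = 6

6


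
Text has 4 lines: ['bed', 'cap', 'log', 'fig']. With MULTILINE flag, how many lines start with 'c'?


With MULTILINE flag, ^ matches the start of each line.
Lines: ['bed', 'cap', 'log', 'fig']
Checking which lines start with 'c':
  Line 1: 'bed' -> no
  Line 2: 'cap' -> MATCH
  Line 3: 'log' -> no
  Line 4: 'fig' -> no
Matching lines: ['cap']
Count: 1

1


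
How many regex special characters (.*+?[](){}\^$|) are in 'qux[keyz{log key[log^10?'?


Regex special characters are: . * + ? [ ] ( ) { } \ ^ $ |
Scanning 'qux[keyz{log key[log^10?':
  pos 3: '[' -> SPECIAL
  pos 8: '{' -> SPECIAL
  pos 16: '[' -> SPECIAL
  pos 20: '^' -> SPECIAL
  pos 23: '?' -> SPECIAL
Special chars found: ['[', '{', '[', '^', '?']
Total: 5

5


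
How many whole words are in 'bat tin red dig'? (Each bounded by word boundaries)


Word boundaries (\b) mark the start/end of each word.
Text: 'bat tin red dig'
Splitting by whitespace:
  Word 1: 'bat'
  Word 2: 'tin'
  Word 3: 'red'
  Word 4: 'dig'
Total whole words: 4

4


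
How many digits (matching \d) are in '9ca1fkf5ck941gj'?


\d matches any digit 0-9.
Scanning '9ca1fkf5ck941gj':
  pos 0: '9' -> DIGIT
  pos 3: '1' -> DIGIT
  pos 7: '5' -> DIGIT
  pos 10: '9' -> DIGIT
  pos 11: '4' -> DIGIT
  pos 12: '1' -> DIGIT
Digits found: ['9', '1', '5', '9', '4', '1']
Total: 6

6


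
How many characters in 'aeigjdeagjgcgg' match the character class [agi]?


Character class [agi] matches any of: {a, g, i}
Scanning string 'aeigjdeagjgcgg' character by character:
  pos 0: 'a' -> MATCH
  pos 1: 'e' -> no
  pos 2: 'i' -> MATCH
  pos 3: 'g' -> MATCH
  pos 4: 'j' -> no
  pos 5: 'd' -> no
  pos 6: 'e' -> no
  pos 7: 'a' -> MATCH
  pos 8: 'g' -> MATCH
  pos 9: 'j' -> no
  pos 10: 'g' -> MATCH
  pos 11: 'c' -> no
  pos 12: 'g' -> MATCH
  pos 13: 'g' -> MATCH
Total matches: 8

8


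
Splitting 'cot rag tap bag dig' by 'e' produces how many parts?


Splitting by 'e' breaks the string at each occurrence of the separator.
Text: 'cot rag tap bag dig'
Parts after split:
  Part 1: 'cot rag tap bag dig'
Total parts: 1

1


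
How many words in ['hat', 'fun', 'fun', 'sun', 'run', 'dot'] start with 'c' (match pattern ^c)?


Pattern ^c anchors to start of word. Check which words begin with 'c':
  'hat' -> no
  'fun' -> no
  'fun' -> no
  'sun' -> no
  'run' -> no
  'dot' -> no
Matching words: []
Count: 0

0


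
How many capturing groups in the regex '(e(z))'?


To count capturing groups, count each '(' that starts a group.
Pattern: '(e(z))'
Walking through the pattern:
  Position 0: '(' -> group #1
  Position 2: '(' -> group #2
Total capturing groups: 2

2


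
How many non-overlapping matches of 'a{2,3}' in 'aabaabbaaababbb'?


Pattern 'a{2,3}' matches between 2 and 3 consecutive a's (greedy).
String: 'aabaabbaaababbb'
Finding runs of a's and applying greedy matching:
  Run at pos 0: 'aa' (length 2)
  Run at pos 3: 'aa' (length 2)
  Run at pos 7: 'aaa' (length 3)
  Run at pos 11: 'a' (length 1)
Matches: ['aa', 'aa', 'aaa']
Count: 3

3


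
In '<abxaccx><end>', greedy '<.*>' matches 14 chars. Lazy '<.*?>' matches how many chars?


Greedy '<.*>' tries to match as MUCH as possible.
Lazy '<.*?>' tries to match as LITTLE as possible.

String: '<abxaccx><end>'
Greedy '<.*>' starts at first '<' and extends to the LAST '>': '<abxaccx><end>' (14 chars)
Lazy '<.*?>' starts at first '<' and stops at the FIRST '>': '<abxaccx>' (9 chars)

9


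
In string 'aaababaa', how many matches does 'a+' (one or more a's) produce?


Pattern 'a+' matches one or more consecutive a's.
String: 'aaababaa'
Scanning for runs of a:
  Match 1: 'aaa' (length 3)
  Match 2: 'a' (length 1)
  Match 3: 'aa' (length 2)
Total matches: 3

3


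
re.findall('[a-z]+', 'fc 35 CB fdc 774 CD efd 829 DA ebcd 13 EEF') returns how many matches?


Pattern '[a-z]+' finds one or more lowercase letters.
Text: 'fc 35 CB fdc 774 CD efd 829 DA ebcd 13 EEF'
Scanning for matches:
  Match 1: 'fc'
  Match 2: 'fdc'
  Match 3: 'efd'
  Match 4: 'ebcd'
Total matches: 4

4


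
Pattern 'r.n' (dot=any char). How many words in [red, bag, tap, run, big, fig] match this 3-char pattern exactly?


Pattern 'r.n' means: starts with 'r', any single char, ends with 'n'.
Checking each word (must be exactly 3 chars):
  'red' (len=3): no
  'bag' (len=3): no
  'tap' (len=3): no
  'run' (len=3): MATCH
  'big' (len=3): no
  'fig' (len=3): no
Matching words: ['run']
Total: 1

1


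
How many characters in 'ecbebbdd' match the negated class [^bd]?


Negated class [^bd] matches any char NOT in {b, d}
Scanning 'ecbebbdd':
  pos 0: 'e' -> MATCH
  pos 1: 'c' -> MATCH
  pos 2: 'b' -> no (excluded)
  pos 3: 'e' -> MATCH
  pos 4: 'b' -> no (excluded)
  pos 5: 'b' -> no (excluded)
  pos 6: 'd' -> no (excluded)
  pos 7: 'd' -> no (excluded)
Total matches: 3

3


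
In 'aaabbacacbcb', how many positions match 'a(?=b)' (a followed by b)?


Lookahead 'a(?=b)' matches 'a' only when followed by 'b'.
String: 'aaabbacacbcb'
Checking each position where char is 'a':
  pos 0: 'a' -> no (next='a')
  pos 1: 'a' -> no (next='a')
  pos 2: 'a' -> MATCH (next='b')
  pos 5: 'a' -> no (next='c')
  pos 7: 'a' -> no (next='c')
Matching positions: [2]
Count: 1

1


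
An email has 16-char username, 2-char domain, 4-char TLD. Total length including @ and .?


An email address has format: username@domain.tld
Username length: 16
'@' character: 1
Domain length: 2
'.' character: 1
TLD length: 4
Total = 16 + 1 + 2 + 1 + 4 = 24

24


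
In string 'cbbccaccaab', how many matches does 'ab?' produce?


Pattern 'ab?' matches 'a' optionally followed by 'b'.
String: 'cbbccaccaab'
Scanning left to right for 'a' then checking next char:
  Match 1: 'a' (a not followed by b)
  Match 2: 'a' (a not followed by b)
  Match 3: 'ab' (a followed by b)
Total matches: 3

3


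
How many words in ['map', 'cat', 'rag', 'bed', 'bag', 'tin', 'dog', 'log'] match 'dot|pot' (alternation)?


Alternation 'dot|pot' matches either 'dot' or 'pot'.
Checking each word:
  'map' -> no
  'cat' -> no
  'rag' -> no
  'bed' -> no
  'bag' -> no
  'tin' -> no
  'dog' -> no
  'log' -> no
Matches: []
Count: 0

0


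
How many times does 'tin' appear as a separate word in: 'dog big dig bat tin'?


Scanning each word for exact match 'tin':
  Word 1: 'dog' -> no
  Word 2: 'big' -> no
  Word 3: 'dig' -> no
  Word 4: 'bat' -> no
  Word 5: 'tin' -> MATCH
Total matches: 1

1


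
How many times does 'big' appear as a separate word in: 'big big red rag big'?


Scanning each word for exact match 'big':
  Word 1: 'big' -> MATCH
  Word 2: 'big' -> MATCH
  Word 3: 'red' -> no
  Word 4: 'rag' -> no
  Word 5: 'big' -> MATCH
Total matches: 3

3


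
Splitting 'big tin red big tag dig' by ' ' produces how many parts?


Splitting by ' ' breaks the string at each occurrence of the separator.
Text: 'big tin red big tag dig'
Parts after split:
  Part 1: 'big'
  Part 2: 'tin'
  Part 3: 'red'
  Part 4: 'big'
  Part 5: 'tag'
  Part 6: 'dig'
Total parts: 6

6


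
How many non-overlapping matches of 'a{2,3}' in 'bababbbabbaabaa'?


Pattern 'a{2,3}' matches between 2 and 3 consecutive a's (greedy).
String: 'bababbbabbaabaa'
Finding runs of a's and applying greedy matching:
  Run at pos 1: 'a' (length 1)
  Run at pos 3: 'a' (length 1)
  Run at pos 7: 'a' (length 1)
  Run at pos 10: 'aa' (length 2)
  Run at pos 13: 'aa' (length 2)
Matches: ['aa', 'aa']
Count: 2

2


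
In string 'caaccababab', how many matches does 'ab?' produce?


Pattern 'ab?' matches 'a' optionally followed by 'b'.
String: 'caaccababab'
Scanning left to right for 'a' then checking next char:
  Match 1: 'a' (a not followed by b)
  Match 2: 'a' (a not followed by b)
  Match 3: 'ab' (a followed by b)
  Match 4: 'ab' (a followed by b)
  Match 5: 'ab' (a followed by b)
Total matches: 5

5


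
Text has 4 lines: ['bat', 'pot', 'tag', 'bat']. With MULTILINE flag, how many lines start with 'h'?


With MULTILINE flag, ^ matches the start of each line.
Lines: ['bat', 'pot', 'tag', 'bat']
Checking which lines start with 'h':
  Line 1: 'bat' -> no
  Line 2: 'pot' -> no
  Line 3: 'tag' -> no
  Line 4: 'bat' -> no
Matching lines: []
Count: 0

0


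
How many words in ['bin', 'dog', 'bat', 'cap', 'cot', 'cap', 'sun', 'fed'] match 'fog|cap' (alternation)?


Alternation 'fog|cap' matches either 'fog' or 'cap'.
Checking each word:
  'bin' -> no
  'dog' -> no
  'bat' -> no
  'cap' -> MATCH
  'cot' -> no
  'cap' -> MATCH
  'sun' -> no
  'fed' -> no
Matches: ['cap', 'cap']
Count: 2

2


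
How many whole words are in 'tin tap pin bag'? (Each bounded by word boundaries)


Word boundaries (\b) mark the start/end of each word.
Text: 'tin tap pin bag'
Splitting by whitespace:
  Word 1: 'tin'
  Word 2: 'tap'
  Word 3: 'pin'
  Word 4: 'bag'
Total whole words: 4

4


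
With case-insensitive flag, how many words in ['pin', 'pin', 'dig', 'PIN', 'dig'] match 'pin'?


Case-insensitive matching: compare each word's lowercase form to 'pin'.
  'pin' -> lower='pin' -> MATCH
  'pin' -> lower='pin' -> MATCH
  'dig' -> lower='dig' -> no
  'PIN' -> lower='pin' -> MATCH
  'dig' -> lower='dig' -> no
Matches: ['pin', 'pin', 'PIN']
Count: 3

3


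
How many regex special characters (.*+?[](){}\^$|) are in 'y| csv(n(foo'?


Regex special characters are: . * + ? [ ] ( ) { } \ ^ $ |
Scanning 'y| csv(n(foo':
  pos 1: '|' -> SPECIAL
  pos 6: '(' -> SPECIAL
  pos 8: '(' -> SPECIAL
Special chars found: ['|', '(', '(']
Total: 3

3


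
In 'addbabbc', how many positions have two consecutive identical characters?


Looking for consecutive identical characters in 'addbabbc':
  pos 0-1: 'a' vs 'd' -> different
  pos 1-2: 'd' vs 'd' -> MATCH ('dd')
  pos 2-3: 'd' vs 'b' -> different
  pos 3-4: 'b' vs 'a' -> different
  pos 4-5: 'a' vs 'b' -> different
  pos 5-6: 'b' vs 'b' -> MATCH ('bb')
  pos 6-7: 'b' vs 'c' -> different
Consecutive identical pairs: ['dd', 'bb']
Count: 2

2


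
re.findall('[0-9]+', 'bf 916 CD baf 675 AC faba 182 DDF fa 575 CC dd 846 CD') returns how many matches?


Pattern '[0-9]+' finds one or more digits.
Text: 'bf 916 CD baf 675 AC faba 182 DDF fa 575 CC dd 846 CD'
Scanning for matches:
  Match 1: '916'
  Match 2: '675'
  Match 3: '182'
  Match 4: '575'
  Match 5: '846'
Total matches: 5

5


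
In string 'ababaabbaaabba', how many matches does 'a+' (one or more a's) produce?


Pattern 'a+' matches one or more consecutive a's.
String: 'ababaabbaaabba'
Scanning for runs of a:
  Match 1: 'a' (length 1)
  Match 2: 'a' (length 1)
  Match 3: 'aa' (length 2)
  Match 4: 'aaa' (length 3)
  Match 5: 'a' (length 1)
Total matches: 5

5


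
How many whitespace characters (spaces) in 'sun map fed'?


\s matches whitespace characters (spaces, tabs, etc.).
Text: 'sun map fed'
This text has 3 words separated by spaces.
Number of spaces = number of words - 1 = 3 - 1 = 2

2


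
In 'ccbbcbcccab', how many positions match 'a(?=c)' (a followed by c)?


Lookahead 'a(?=c)' matches 'a' only when followed by 'c'.
String: 'ccbbcbcccab'
Checking each position where char is 'a':
  pos 9: 'a' -> no (next='b')
Matching positions: []
Count: 0

0


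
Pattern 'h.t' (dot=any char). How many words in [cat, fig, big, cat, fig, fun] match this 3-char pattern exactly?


Pattern 'h.t' means: starts with 'h', any single char, ends with 't'.
Checking each word (must be exactly 3 chars):
  'cat' (len=3): no
  'fig' (len=3): no
  'big' (len=3): no
  'cat' (len=3): no
  'fig' (len=3): no
  'fun' (len=3): no
Matching words: []
Total: 0

0


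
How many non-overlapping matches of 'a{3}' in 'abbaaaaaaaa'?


Pattern 'a{3}' matches exactly 3 consecutive a's (greedy, non-overlapping).
String: 'abbaaaaaaaa'
Scanning for runs of a's:
  Run at pos 0: 'a' (length 1) -> 0 match(es)
  Run at pos 3: 'aaaaaaaa' (length 8) -> 2 match(es)
Matches found: ['aaa', 'aaa']
Total: 2

2


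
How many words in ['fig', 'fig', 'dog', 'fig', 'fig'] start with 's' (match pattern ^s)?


Pattern ^s anchors to start of word. Check which words begin with 's':
  'fig' -> no
  'fig' -> no
  'dog' -> no
  'fig' -> no
  'fig' -> no
Matching words: []
Count: 0

0


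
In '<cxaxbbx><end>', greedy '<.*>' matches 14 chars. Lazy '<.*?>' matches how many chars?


Greedy '<.*>' tries to match as MUCH as possible.
Lazy '<.*?>' tries to match as LITTLE as possible.

String: '<cxaxbbx><end>'
Greedy '<.*>' starts at first '<' and extends to the LAST '>': '<cxaxbbx><end>' (14 chars)
Lazy '<.*?>' starts at first '<' and stops at the FIRST '>': '<cxaxbbx>' (9 chars)

9


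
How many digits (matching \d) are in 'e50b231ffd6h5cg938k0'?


\d matches any digit 0-9.
Scanning 'e50b231ffd6h5cg938k0':
  pos 1: '5' -> DIGIT
  pos 2: '0' -> DIGIT
  pos 4: '2' -> DIGIT
  pos 5: '3' -> DIGIT
  pos 6: '1' -> DIGIT
  pos 10: '6' -> DIGIT
  pos 12: '5' -> DIGIT
  pos 15: '9' -> DIGIT
  pos 16: '3' -> DIGIT
  pos 17: '8' -> DIGIT
  pos 19: '0' -> DIGIT
Digits found: ['5', '0', '2', '3', '1', '6', '5', '9', '3', '8', '0']
Total: 11

11


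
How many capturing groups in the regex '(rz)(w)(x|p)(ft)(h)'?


To count capturing groups, count each '(' that starts a group.
Pattern: '(rz)(w)(x|p)(ft)(h)'
Walking through the pattern:
  Position 0: '(' -> group #1
  Position 4: '(' -> group #2
  Position 7: '(' -> group #3
  Position 12: '(' -> group #4
  Position 16: '(' -> group #5
Total capturing groups: 5

5


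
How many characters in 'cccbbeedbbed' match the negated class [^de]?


Negated class [^de] matches any char NOT in {d, e}
Scanning 'cccbbeedbbed':
  pos 0: 'c' -> MATCH
  pos 1: 'c' -> MATCH
  pos 2: 'c' -> MATCH
  pos 3: 'b' -> MATCH
  pos 4: 'b' -> MATCH
  pos 5: 'e' -> no (excluded)
  pos 6: 'e' -> no (excluded)
  pos 7: 'd' -> no (excluded)
  pos 8: 'b' -> MATCH
  pos 9: 'b' -> MATCH
  pos 10: 'e' -> no (excluded)
  pos 11: 'd' -> no (excluded)
Total matches: 7

7


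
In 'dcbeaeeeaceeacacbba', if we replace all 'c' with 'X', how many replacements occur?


re.sub('c', 'X', text) replaces every occurrence of 'c' with 'X'.
Text: 'dcbeaeeeaceeacacbba'
Scanning for 'c':
  pos 1: 'c' -> replacement #1
  pos 9: 'c' -> replacement #2
  pos 13: 'c' -> replacement #3
  pos 15: 'c' -> replacement #4
Total replacements: 4

4


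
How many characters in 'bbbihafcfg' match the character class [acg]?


Character class [acg] matches any of: {a, c, g}
Scanning string 'bbbihafcfg' character by character:
  pos 0: 'b' -> no
  pos 1: 'b' -> no
  pos 2: 'b' -> no
  pos 3: 'i' -> no
  pos 4: 'h' -> no
  pos 5: 'a' -> MATCH
  pos 6: 'f' -> no
  pos 7: 'c' -> MATCH
  pos 8: 'f' -> no
  pos 9: 'g' -> MATCH
Total matches: 3

3


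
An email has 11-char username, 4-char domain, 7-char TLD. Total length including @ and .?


An email address has format: username@domain.tld
Username length: 11
'@' character: 1
Domain length: 4
'.' character: 1
TLD length: 7
Total = 11 + 1 + 4 + 1 + 7 = 24

24


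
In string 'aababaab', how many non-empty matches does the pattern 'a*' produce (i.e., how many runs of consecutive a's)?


Pattern 'a*' matches zero or more a's. We want non-empty runs of consecutive a's.
String: 'aababaab'
Walking through the string to find runs of a's:
  Run 1: positions 0-1 -> 'aa'
  Run 2: positions 3-3 -> 'a'
  Run 3: positions 5-6 -> 'aa'
Non-empty runs found: ['aa', 'a', 'aa']
Count: 3

3


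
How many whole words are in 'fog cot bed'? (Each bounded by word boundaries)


Word boundaries (\b) mark the start/end of each word.
Text: 'fog cot bed'
Splitting by whitespace:
  Word 1: 'fog'
  Word 2: 'cot'
  Word 3: 'bed'
Total whole words: 3

3


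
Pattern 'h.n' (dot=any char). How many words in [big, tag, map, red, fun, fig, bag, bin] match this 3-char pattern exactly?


Pattern 'h.n' means: starts with 'h', any single char, ends with 'n'.
Checking each word (must be exactly 3 chars):
  'big' (len=3): no
  'tag' (len=3): no
  'map' (len=3): no
  'red' (len=3): no
  'fun' (len=3): no
  'fig' (len=3): no
  'bag' (len=3): no
  'bin' (len=3): no
Matching words: []
Total: 0

0


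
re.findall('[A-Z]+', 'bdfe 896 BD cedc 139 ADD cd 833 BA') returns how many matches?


Pattern '[A-Z]+' finds one or more uppercase letters.
Text: 'bdfe 896 BD cedc 139 ADD cd 833 BA'
Scanning for matches:
  Match 1: 'BD'
  Match 2: 'ADD'
  Match 3: 'BA'
Total matches: 3

3


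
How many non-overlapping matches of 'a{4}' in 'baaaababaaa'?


Pattern 'a{4}' matches exactly 4 consecutive a's (greedy, non-overlapping).
String: 'baaaababaaa'
Scanning for runs of a's:
  Run at pos 1: 'aaaa' (length 4) -> 1 match(es)
  Run at pos 6: 'a' (length 1) -> 0 match(es)
  Run at pos 8: 'aaa' (length 3) -> 0 match(es)
Matches found: ['aaaa']
Total: 1

1


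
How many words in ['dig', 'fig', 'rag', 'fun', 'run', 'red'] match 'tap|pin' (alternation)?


Alternation 'tap|pin' matches either 'tap' or 'pin'.
Checking each word:
  'dig' -> no
  'fig' -> no
  'rag' -> no
  'fun' -> no
  'run' -> no
  'red' -> no
Matches: []
Count: 0

0


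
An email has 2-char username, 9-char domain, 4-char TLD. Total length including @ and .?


An email address has format: username@domain.tld
Username length: 2
'@' character: 1
Domain length: 9
'.' character: 1
TLD length: 4
Total = 2 + 1 + 9 + 1 + 4 = 17

17


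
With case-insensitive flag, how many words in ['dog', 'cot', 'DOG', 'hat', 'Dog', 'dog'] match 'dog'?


Case-insensitive matching: compare each word's lowercase form to 'dog'.
  'dog' -> lower='dog' -> MATCH
  'cot' -> lower='cot' -> no
  'DOG' -> lower='dog' -> MATCH
  'hat' -> lower='hat' -> no
  'Dog' -> lower='dog' -> MATCH
  'dog' -> lower='dog' -> MATCH
Matches: ['dog', 'DOG', 'Dog', 'dog']
Count: 4

4


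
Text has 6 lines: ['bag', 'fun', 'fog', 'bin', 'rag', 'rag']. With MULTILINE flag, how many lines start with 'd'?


With MULTILINE flag, ^ matches the start of each line.
Lines: ['bag', 'fun', 'fog', 'bin', 'rag', 'rag']
Checking which lines start with 'd':
  Line 1: 'bag' -> no
  Line 2: 'fun' -> no
  Line 3: 'fog' -> no
  Line 4: 'bin' -> no
  Line 5: 'rag' -> no
  Line 6: 'rag' -> no
Matching lines: []
Count: 0

0


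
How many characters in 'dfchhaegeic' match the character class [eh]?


Character class [eh] matches any of: {e, h}
Scanning string 'dfchhaegeic' character by character:
  pos 0: 'd' -> no
  pos 1: 'f' -> no
  pos 2: 'c' -> no
  pos 3: 'h' -> MATCH
  pos 4: 'h' -> MATCH
  pos 5: 'a' -> no
  pos 6: 'e' -> MATCH
  pos 7: 'g' -> no
  pos 8: 'e' -> MATCH
  pos 9: 'i' -> no
  pos 10: 'c' -> no
Total matches: 4

4


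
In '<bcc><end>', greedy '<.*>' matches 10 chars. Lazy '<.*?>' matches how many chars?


Greedy '<.*>' tries to match as MUCH as possible.
Lazy '<.*?>' tries to match as LITTLE as possible.

String: '<bcc><end>'
Greedy '<.*>' starts at first '<' and extends to the LAST '>': '<bcc><end>' (10 chars)
Lazy '<.*?>' starts at first '<' and stops at the FIRST '>': '<bcc>' (5 chars)

5


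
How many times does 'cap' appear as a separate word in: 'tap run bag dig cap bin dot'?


Scanning each word for exact match 'cap':
  Word 1: 'tap' -> no
  Word 2: 'run' -> no
  Word 3: 'bag' -> no
  Word 4: 'dig' -> no
  Word 5: 'cap' -> MATCH
  Word 6: 'bin' -> no
  Word 7: 'dot' -> no
Total matches: 1

1


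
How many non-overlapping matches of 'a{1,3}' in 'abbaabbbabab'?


Pattern 'a{1,3}' matches between 1 and 3 consecutive a's (greedy).
String: 'abbaabbbabab'
Finding runs of a's and applying greedy matching:
  Run at pos 0: 'a' (length 1)
  Run at pos 3: 'aa' (length 2)
  Run at pos 8: 'a' (length 1)
  Run at pos 10: 'a' (length 1)
Matches: ['a', 'aa', 'a', 'a']
Count: 4

4


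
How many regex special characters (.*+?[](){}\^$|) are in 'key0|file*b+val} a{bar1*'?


Regex special characters are: . * + ? [ ] ( ) { } \ ^ $ |
Scanning 'key0|file*b+val} a{bar1*':
  pos 4: '|' -> SPECIAL
  pos 9: '*' -> SPECIAL
  pos 11: '+' -> SPECIAL
  pos 15: '}' -> SPECIAL
  pos 18: '{' -> SPECIAL
  pos 23: '*' -> SPECIAL
Special chars found: ['|', '*', '+', '}', '{', '*']
Total: 6

6


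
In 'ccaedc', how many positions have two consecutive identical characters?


Looking for consecutive identical characters in 'ccaedc':
  pos 0-1: 'c' vs 'c' -> MATCH ('cc')
  pos 1-2: 'c' vs 'a' -> different
  pos 2-3: 'a' vs 'e' -> different
  pos 3-4: 'e' vs 'd' -> different
  pos 4-5: 'd' vs 'c' -> different
Consecutive identical pairs: ['cc']
Count: 1

1


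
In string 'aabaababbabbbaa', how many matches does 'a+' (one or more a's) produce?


Pattern 'a+' matches one or more consecutive a's.
String: 'aabaababbabbbaa'
Scanning for runs of a:
  Match 1: 'aa' (length 2)
  Match 2: 'aa' (length 2)
  Match 3: 'a' (length 1)
  Match 4: 'a' (length 1)
  Match 5: 'aa' (length 2)
Total matches: 5

5


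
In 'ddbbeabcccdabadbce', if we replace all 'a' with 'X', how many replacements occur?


re.sub('a', 'X', text) replaces every occurrence of 'a' with 'X'.
Text: 'ddbbeabcccdabadbce'
Scanning for 'a':
  pos 5: 'a' -> replacement #1
  pos 11: 'a' -> replacement #2
  pos 13: 'a' -> replacement #3
Total replacements: 3

3


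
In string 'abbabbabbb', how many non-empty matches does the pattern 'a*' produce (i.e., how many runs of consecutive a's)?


Pattern 'a*' matches zero or more a's. We want non-empty runs of consecutive a's.
String: 'abbabbabbb'
Walking through the string to find runs of a's:
  Run 1: positions 0-0 -> 'a'
  Run 2: positions 3-3 -> 'a'
  Run 3: positions 6-6 -> 'a'
Non-empty runs found: ['a', 'a', 'a']
Count: 3

3


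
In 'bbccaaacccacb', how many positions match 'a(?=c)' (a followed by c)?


Lookahead 'a(?=c)' matches 'a' only when followed by 'c'.
String: 'bbccaaacccacb'
Checking each position where char is 'a':
  pos 4: 'a' -> no (next='a')
  pos 5: 'a' -> no (next='a')
  pos 6: 'a' -> MATCH (next='c')
  pos 10: 'a' -> MATCH (next='c')
Matching positions: [6, 10]
Count: 2

2


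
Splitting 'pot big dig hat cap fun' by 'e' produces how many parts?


Splitting by 'e' breaks the string at each occurrence of the separator.
Text: 'pot big dig hat cap fun'
Parts after split:
  Part 1: 'pot big dig hat cap fun'
Total parts: 1

1


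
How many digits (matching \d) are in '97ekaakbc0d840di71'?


\d matches any digit 0-9.
Scanning '97ekaakbc0d840di71':
  pos 0: '9' -> DIGIT
  pos 1: '7' -> DIGIT
  pos 9: '0' -> DIGIT
  pos 11: '8' -> DIGIT
  pos 12: '4' -> DIGIT
  pos 13: '0' -> DIGIT
  pos 16: '7' -> DIGIT
  pos 17: '1' -> DIGIT
Digits found: ['9', '7', '0', '8', '4', '0', '7', '1']
Total: 8

8


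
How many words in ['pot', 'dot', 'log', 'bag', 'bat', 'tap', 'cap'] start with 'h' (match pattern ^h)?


Pattern ^h anchors to start of word. Check which words begin with 'h':
  'pot' -> no
  'dot' -> no
  'log' -> no
  'bag' -> no
  'bat' -> no
  'tap' -> no
  'cap' -> no
Matching words: []
Count: 0

0


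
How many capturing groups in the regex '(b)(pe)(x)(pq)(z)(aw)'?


To count capturing groups, count each '(' that starts a group.
Pattern: '(b)(pe)(x)(pq)(z)(aw)'
Walking through the pattern:
  Position 0: '(' -> group #1
  Position 3: '(' -> group #2
  Position 7: '(' -> group #3
  Position 10: '(' -> group #4
  Position 14: '(' -> group #5
  Position 17: '(' -> group #6
Total capturing groups: 6

6


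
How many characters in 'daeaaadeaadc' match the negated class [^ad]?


Negated class [^ad] matches any char NOT in {a, d}
Scanning 'daeaaadeaadc':
  pos 0: 'd' -> no (excluded)
  pos 1: 'a' -> no (excluded)
  pos 2: 'e' -> MATCH
  pos 3: 'a' -> no (excluded)
  pos 4: 'a' -> no (excluded)
  pos 5: 'a' -> no (excluded)
  pos 6: 'd' -> no (excluded)
  pos 7: 'e' -> MATCH
  pos 8: 'a' -> no (excluded)
  pos 9: 'a' -> no (excluded)
  pos 10: 'd' -> no (excluded)
  pos 11: 'c' -> MATCH
Total matches: 3

3


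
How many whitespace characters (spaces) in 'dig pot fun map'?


\s matches whitespace characters (spaces, tabs, etc.).
Text: 'dig pot fun map'
This text has 4 words separated by spaces.
Number of spaces = number of words - 1 = 4 - 1 = 3

3


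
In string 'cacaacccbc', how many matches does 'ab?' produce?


Pattern 'ab?' matches 'a' optionally followed by 'b'.
String: 'cacaacccbc'
Scanning left to right for 'a' then checking next char:
  Match 1: 'a' (a not followed by b)
  Match 2: 'a' (a not followed by b)
  Match 3: 'a' (a not followed by b)
Total matches: 3

3


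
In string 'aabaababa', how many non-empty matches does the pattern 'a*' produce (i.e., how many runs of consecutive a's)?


Pattern 'a*' matches zero or more a's. We want non-empty runs of consecutive a's.
String: 'aabaababa'
Walking through the string to find runs of a's:
  Run 1: positions 0-1 -> 'aa'
  Run 2: positions 3-4 -> 'aa'
  Run 3: positions 6-6 -> 'a'
  Run 4: positions 8-8 -> 'a'
Non-empty runs found: ['aa', 'aa', 'a', 'a']
Count: 4

4


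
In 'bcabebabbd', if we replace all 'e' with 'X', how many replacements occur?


re.sub('e', 'X', text) replaces every occurrence of 'e' with 'X'.
Text: 'bcabebabbd'
Scanning for 'e':
  pos 4: 'e' -> replacement #1
Total replacements: 1

1


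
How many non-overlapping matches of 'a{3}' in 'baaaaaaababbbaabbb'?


Pattern 'a{3}' matches exactly 3 consecutive a's (greedy, non-overlapping).
String: 'baaaaaaababbbaabbb'
Scanning for runs of a's:
  Run at pos 1: 'aaaaaaa' (length 7) -> 2 match(es)
  Run at pos 9: 'a' (length 1) -> 0 match(es)
  Run at pos 13: 'aa' (length 2) -> 0 match(es)
Matches found: ['aaa', 'aaa']
Total: 2

2


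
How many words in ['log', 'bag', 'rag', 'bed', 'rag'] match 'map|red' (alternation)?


Alternation 'map|red' matches either 'map' or 'red'.
Checking each word:
  'log' -> no
  'bag' -> no
  'rag' -> no
  'bed' -> no
  'rag' -> no
Matches: []
Count: 0

0


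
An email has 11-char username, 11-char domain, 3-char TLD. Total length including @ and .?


An email address has format: username@domain.tld
Username length: 11
'@' character: 1
Domain length: 11
'.' character: 1
TLD length: 3
Total = 11 + 1 + 11 + 1 + 3 = 27

27


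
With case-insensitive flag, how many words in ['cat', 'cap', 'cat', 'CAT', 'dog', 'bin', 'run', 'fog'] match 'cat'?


Case-insensitive matching: compare each word's lowercase form to 'cat'.
  'cat' -> lower='cat' -> MATCH
  'cap' -> lower='cap' -> no
  'cat' -> lower='cat' -> MATCH
  'CAT' -> lower='cat' -> MATCH
  'dog' -> lower='dog' -> no
  'bin' -> lower='bin' -> no
  'run' -> lower='run' -> no
  'fog' -> lower='fog' -> no
Matches: ['cat', 'cat', 'CAT']
Count: 3

3


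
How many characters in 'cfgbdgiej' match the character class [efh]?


Character class [efh] matches any of: {e, f, h}
Scanning string 'cfgbdgiej' character by character:
  pos 0: 'c' -> no
  pos 1: 'f' -> MATCH
  pos 2: 'g' -> no
  pos 3: 'b' -> no
  pos 4: 'd' -> no
  pos 5: 'g' -> no
  pos 6: 'i' -> no
  pos 7: 'e' -> MATCH
  pos 8: 'j' -> no
Total matches: 2

2


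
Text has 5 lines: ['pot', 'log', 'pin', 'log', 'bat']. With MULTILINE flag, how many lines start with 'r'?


With MULTILINE flag, ^ matches the start of each line.
Lines: ['pot', 'log', 'pin', 'log', 'bat']
Checking which lines start with 'r':
  Line 1: 'pot' -> no
  Line 2: 'log' -> no
  Line 3: 'pin' -> no
  Line 4: 'log' -> no
  Line 5: 'bat' -> no
Matching lines: []
Count: 0

0


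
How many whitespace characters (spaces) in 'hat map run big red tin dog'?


\s matches whitespace characters (spaces, tabs, etc.).
Text: 'hat map run big red tin dog'
This text has 7 words separated by spaces.
Number of spaces = number of words - 1 = 7 - 1 = 6

6


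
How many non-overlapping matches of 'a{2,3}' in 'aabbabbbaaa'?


Pattern 'a{2,3}' matches between 2 and 3 consecutive a's (greedy).
String: 'aabbabbbaaa'
Finding runs of a's and applying greedy matching:
  Run at pos 0: 'aa' (length 2)
  Run at pos 4: 'a' (length 1)
  Run at pos 8: 'aaa' (length 3)
Matches: ['aa', 'aaa']
Count: 2

2


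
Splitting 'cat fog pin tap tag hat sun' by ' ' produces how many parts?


Splitting by ' ' breaks the string at each occurrence of the separator.
Text: 'cat fog pin tap tag hat sun'
Parts after split:
  Part 1: 'cat'
  Part 2: 'fog'
  Part 3: 'pin'
  Part 4: 'tap'
  Part 5: 'tag'
  Part 6: 'hat'
  Part 7: 'sun'
Total parts: 7

7


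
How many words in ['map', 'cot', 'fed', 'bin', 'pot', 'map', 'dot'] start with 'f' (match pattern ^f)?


Pattern ^f anchors to start of word. Check which words begin with 'f':
  'map' -> no
  'cot' -> no
  'fed' -> MATCH (starts with 'f')
  'bin' -> no
  'pot' -> no
  'map' -> no
  'dot' -> no
Matching words: ['fed']
Count: 1

1


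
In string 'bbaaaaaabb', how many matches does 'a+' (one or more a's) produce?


Pattern 'a+' matches one or more consecutive a's.
String: 'bbaaaaaabb'
Scanning for runs of a:
  Match 1: 'aaaaaa' (length 6)
Total matches: 1

1


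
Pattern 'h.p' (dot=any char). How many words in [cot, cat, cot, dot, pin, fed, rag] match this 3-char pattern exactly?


Pattern 'h.p' means: starts with 'h', any single char, ends with 'p'.
Checking each word (must be exactly 3 chars):
  'cot' (len=3): no
  'cat' (len=3): no
  'cot' (len=3): no
  'dot' (len=3): no
  'pin' (len=3): no
  'fed' (len=3): no
  'rag' (len=3): no
Matching words: []
Total: 0

0


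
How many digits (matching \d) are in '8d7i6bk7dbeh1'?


\d matches any digit 0-9.
Scanning '8d7i6bk7dbeh1':
  pos 0: '8' -> DIGIT
  pos 2: '7' -> DIGIT
  pos 4: '6' -> DIGIT
  pos 7: '7' -> DIGIT
  pos 12: '1' -> DIGIT
Digits found: ['8', '7', '6', '7', '1']
Total: 5

5


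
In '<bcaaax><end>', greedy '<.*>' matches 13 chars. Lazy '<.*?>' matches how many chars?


Greedy '<.*>' tries to match as MUCH as possible.
Lazy '<.*?>' tries to match as LITTLE as possible.

String: '<bcaaax><end>'
Greedy '<.*>' starts at first '<' and extends to the LAST '>': '<bcaaax><end>' (13 chars)
Lazy '<.*?>' starts at first '<' and stops at the FIRST '>': '<bcaaax>' (8 chars)

8


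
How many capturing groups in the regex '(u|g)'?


To count capturing groups, count each '(' that starts a group.
Pattern: '(u|g)'
Walking through the pattern:
  Position 0: '(' -> group #1
Total capturing groups: 1

1


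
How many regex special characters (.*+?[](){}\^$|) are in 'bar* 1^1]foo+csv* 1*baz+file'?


Regex special characters are: . * + ? [ ] ( ) { } \ ^ $ |
Scanning 'bar* 1^1]foo+csv* 1*baz+file':
  pos 3: '*' -> SPECIAL
  pos 6: '^' -> SPECIAL
  pos 8: ']' -> SPECIAL
  pos 12: '+' -> SPECIAL
  pos 16: '*' -> SPECIAL
  pos 19: '*' -> SPECIAL
  pos 23: '+' -> SPECIAL
Special chars found: ['*', '^', ']', '+', '*', '*', '+']
Total: 7

7


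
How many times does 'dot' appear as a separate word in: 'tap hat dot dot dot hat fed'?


Scanning each word for exact match 'dot':
  Word 1: 'tap' -> no
  Word 2: 'hat' -> no
  Word 3: 'dot' -> MATCH
  Word 4: 'dot' -> MATCH
  Word 5: 'dot' -> MATCH
  Word 6: 'hat' -> no
  Word 7: 'fed' -> no
Total matches: 3

3


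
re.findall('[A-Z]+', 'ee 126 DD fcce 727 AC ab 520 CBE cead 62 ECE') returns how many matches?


Pattern '[A-Z]+' finds one or more uppercase letters.
Text: 'ee 126 DD fcce 727 AC ab 520 CBE cead 62 ECE'
Scanning for matches:
  Match 1: 'DD'
  Match 2: 'AC'
  Match 3: 'CBE'
  Match 4: 'ECE'
Total matches: 4

4


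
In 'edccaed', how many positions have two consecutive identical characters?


Looking for consecutive identical characters in 'edccaed':
  pos 0-1: 'e' vs 'd' -> different
  pos 1-2: 'd' vs 'c' -> different
  pos 2-3: 'c' vs 'c' -> MATCH ('cc')
  pos 3-4: 'c' vs 'a' -> different
  pos 4-5: 'a' vs 'e' -> different
  pos 5-6: 'e' vs 'd' -> different
Consecutive identical pairs: ['cc']
Count: 1

1


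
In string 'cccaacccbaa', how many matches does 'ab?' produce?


Pattern 'ab?' matches 'a' optionally followed by 'b'.
String: 'cccaacccbaa'
Scanning left to right for 'a' then checking next char:
  Match 1: 'a' (a not followed by b)
  Match 2: 'a' (a not followed by b)
  Match 3: 'a' (a not followed by b)
  Match 4: 'a' (a not followed by b)
Total matches: 4

4


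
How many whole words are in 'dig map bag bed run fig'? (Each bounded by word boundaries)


Word boundaries (\b) mark the start/end of each word.
Text: 'dig map bag bed run fig'
Splitting by whitespace:
  Word 1: 'dig'
  Word 2: 'map'
  Word 3: 'bag'
  Word 4: 'bed'
  Word 5: 'run'
  Word 6: 'fig'
Total whole words: 6

6


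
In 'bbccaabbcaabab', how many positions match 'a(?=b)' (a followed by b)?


Lookahead 'a(?=b)' matches 'a' only when followed by 'b'.
String: 'bbccaabbcaabab'
Checking each position where char is 'a':
  pos 4: 'a' -> no (next='a')
  pos 5: 'a' -> MATCH (next='b')
  pos 9: 'a' -> no (next='a')
  pos 10: 'a' -> MATCH (next='b')
  pos 12: 'a' -> MATCH (next='b')
Matching positions: [5, 10, 12]
Count: 3

3


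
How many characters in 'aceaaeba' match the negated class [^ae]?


Negated class [^ae] matches any char NOT in {a, e}
Scanning 'aceaaeba':
  pos 0: 'a' -> no (excluded)
  pos 1: 'c' -> MATCH
  pos 2: 'e' -> no (excluded)
  pos 3: 'a' -> no (excluded)
  pos 4: 'a' -> no (excluded)
  pos 5: 'e' -> no (excluded)
  pos 6: 'b' -> MATCH
  pos 7: 'a' -> no (excluded)
Total matches: 2

2


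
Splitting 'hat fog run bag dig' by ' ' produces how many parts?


Splitting by ' ' breaks the string at each occurrence of the separator.
Text: 'hat fog run bag dig'
Parts after split:
  Part 1: 'hat'
  Part 2: 'fog'
  Part 3: 'run'
  Part 4: 'bag'
  Part 5: 'dig'
Total parts: 5

5


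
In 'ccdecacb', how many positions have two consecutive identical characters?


Looking for consecutive identical characters in 'ccdecacb':
  pos 0-1: 'c' vs 'c' -> MATCH ('cc')
  pos 1-2: 'c' vs 'd' -> different
  pos 2-3: 'd' vs 'e' -> different
  pos 3-4: 'e' vs 'c' -> different
  pos 4-5: 'c' vs 'a' -> different
  pos 5-6: 'a' vs 'c' -> different
  pos 6-7: 'c' vs 'b' -> different
Consecutive identical pairs: ['cc']
Count: 1

1


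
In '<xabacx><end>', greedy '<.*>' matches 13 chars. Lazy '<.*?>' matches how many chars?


Greedy '<.*>' tries to match as MUCH as possible.
Lazy '<.*?>' tries to match as LITTLE as possible.

String: '<xabacx><end>'
Greedy '<.*>' starts at first '<' and extends to the LAST '>': '<xabacx><end>' (13 chars)
Lazy '<.*?>' starts at first '<' and stops at the FIRST '>': '<xabacx>' (8 chars)

8


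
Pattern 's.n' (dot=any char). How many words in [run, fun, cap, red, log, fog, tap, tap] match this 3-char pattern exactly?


Pattern 's.n' means: starts with 's', any single char, ends with 'n'.
Checking each word (must be exactly 3 chars):
  'run' (len=3): no
  'fun' (len=3): no
  'cap' (len=3): no
  'red' (len=3): no
  'log' (len=3): no
  'fog' (len=3): no
  'tap' (len=3): no
  'tap' (len=3): no
Matching words: []
Total: 0

0
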